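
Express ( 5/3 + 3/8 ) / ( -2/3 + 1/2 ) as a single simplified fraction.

Numerator: 5/3 + 3/8 = 49/24
Denominator: -2/3 + 1/2 = -1/6
Divide: (49/24) · (-6) = -49/4

-49/4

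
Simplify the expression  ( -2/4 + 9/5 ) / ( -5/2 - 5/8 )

Numerator: -2/4 + 9/5 = 13/10
Denominator: -5/2 - 5/8 = -25/8
Divide: (13/10) · (-8/25) = -52/125

-52/125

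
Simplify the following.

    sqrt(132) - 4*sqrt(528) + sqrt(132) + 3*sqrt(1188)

sqrt(132) = 2*sqrt(33); 4*sqrt(528) = 16*sqrt(33); sqrt(132) = 2*sqrt(33); 3*sqrt(1188) = 18*sqrt(33)
Combine: (2 - 16 + 2 + 18)·sqrt(33) = 6*sqrt(33)

6*sqrt(33)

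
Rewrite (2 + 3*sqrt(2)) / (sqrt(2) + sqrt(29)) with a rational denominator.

Multiply numerator and denominator by -sqrt(29) + sqrt(2).
Denominator becomes -27; numerator becomes -3*sqrt(58) - 2*sqrt(29) + 2*sqrt(2) + 6.

(-6 - 2*sqrt(2) + 2*sqrt(29) + 3*sqrt(58))/27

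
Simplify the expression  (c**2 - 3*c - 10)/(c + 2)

c - 5

Factor: c**2 - 3*c - 10 = (c - 5)*(c + 2)
Cancel the common factor (c + 2).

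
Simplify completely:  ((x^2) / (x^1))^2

Inside the bracket: x^1
Raise to the power 2: x^2

x^2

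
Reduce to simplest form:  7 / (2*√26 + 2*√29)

(-7*√26 + 7*√29)/6

Multiply numerator and denominator by -2*√26 + 2*√29.
Denominator becomes 12; numerator becomes -14*√26 + 14*√29.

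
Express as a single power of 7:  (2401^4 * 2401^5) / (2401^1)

7^32

2401^4 = 7^16; 2401^5 = 7^20; 2401^1 = 7^4
Combine exponents: 7^32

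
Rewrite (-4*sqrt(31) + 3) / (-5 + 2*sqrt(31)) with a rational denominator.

(-233 - 14*sqrt(31))/99

Multiply numerator and denominator by -2*sqrt(31) - 5.
Denominator becomes -99; numerator becomes 14*sqrt(31) + 233.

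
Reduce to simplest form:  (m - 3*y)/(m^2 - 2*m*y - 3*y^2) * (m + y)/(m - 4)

Factor: m^2 - 2*m*y - 3*y^2 = (m - 3*y)*(m + y)
Cancel the common factors (m - 3*y), (m + y).

1/(m - 4)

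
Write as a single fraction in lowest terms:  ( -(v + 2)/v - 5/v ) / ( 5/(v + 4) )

(-v^2 - 11*v - 28)/(5*v)

Numerator: -(v + 2)/v - 5/v = (-v - 7)/v
Denominator: 5/(v + 4) = 5/(v + 4)
Divide: ((-v - 7)/v) · (v/5 + 4/5) = (-v^2 - 11*v - 28)/(5*v)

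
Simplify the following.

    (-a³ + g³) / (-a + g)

a² + a*g + g²

Apply the difference-of-cubes factorisation and cancel (-a + g).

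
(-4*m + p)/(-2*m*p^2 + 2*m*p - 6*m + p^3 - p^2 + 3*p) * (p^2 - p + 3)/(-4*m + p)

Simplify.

1/(-2*m + p)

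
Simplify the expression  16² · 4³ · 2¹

16² = 2^8; 4³ = 2^6; 2¹ = 2^1
Combine exponents: 2^15

2^15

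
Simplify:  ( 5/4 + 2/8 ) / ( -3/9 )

-9/2

Numerator: 5/4 + 2/8 = 3/2
Denominator: -3/9 = -1/3
Divide: (3/2) · (-3) = -9/2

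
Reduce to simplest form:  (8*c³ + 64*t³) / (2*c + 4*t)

4*c² - 8*c*t + 16*t²

Apply the sum-of-cubes factorisation and cancel (2*c + 4*t).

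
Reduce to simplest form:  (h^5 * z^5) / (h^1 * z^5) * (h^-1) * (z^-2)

Quotient: h^4
Multiply by (h^-1) * (z^-2): add exponents.

h^3/z^2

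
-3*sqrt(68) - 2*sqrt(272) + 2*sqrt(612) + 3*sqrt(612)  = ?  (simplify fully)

16*sqrt(17)

3*sqrt(68) = 6*sqrt(17); 2*sqrt(272) = 8*sqrt(17); 2*sqrt(612) = 12*sqrt(17); 3*sqrt(612) = 18*sqrt(17)
Combine: (-6 - 8 + 12 + 18)·sqrt(17) = 16*sqrt(17)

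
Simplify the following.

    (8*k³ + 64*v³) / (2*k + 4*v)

4*k² - 8*k*v + 16*v²

(4*v)^3 + (2*k)^3 = (2*k + 4*v)(4*k² - 8*k*v + 16*v²).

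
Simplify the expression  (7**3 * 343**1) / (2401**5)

7**3 = 7**3; 343**1 = 7**3; 2401**5 = 7**20
Combine exponents: 7**(-14)

7**(-14)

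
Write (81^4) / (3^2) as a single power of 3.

81^4 = 3^16; 3^2 = 3^2
Combine exponents: 3^14

3^14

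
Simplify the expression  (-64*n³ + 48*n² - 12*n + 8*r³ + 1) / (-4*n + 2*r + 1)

16*n² + 8*n*r - 8*n + 4*r² - 2*r + 1

Apply the difference-of-cubes factorisation and cancel (-4*n + 2*r + 1).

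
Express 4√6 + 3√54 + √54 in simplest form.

4√6 = 4*√6; 3√54 = 9*√6; √54 = 3*√6
Combine: (4 + 9 + 3)·√6 = 16*√6

16*√6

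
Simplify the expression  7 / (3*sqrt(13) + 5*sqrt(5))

(-21*sqrt(13) + 35*sqrt(5))/8

Multiply numerator and denominator by -3*sqrt(13) + 5*sqrt(5).
Denominator becomes 8; numerator becomes -21*sqrt(13) + 35*sqrt(5).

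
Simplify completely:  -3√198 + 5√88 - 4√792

-23*√22

3√198 = 9*√22; 5√88 = 10*√22; 4√792 = 24*√22
Combine: (-9 + 10 - 24)·√22 = -23*√22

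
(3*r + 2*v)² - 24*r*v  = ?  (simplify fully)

(3*r - 2*v)²

After expansion: 9*r² - 12*r*v + 4*v² — a perfect-square trinomial.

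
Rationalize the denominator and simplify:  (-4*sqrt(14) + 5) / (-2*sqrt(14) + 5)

Multiply numerator and denominator by 5 + 2*sqrt(14).
Denominator becomes -31; numerator becomes -87 - 10*sqrt(14).

(10*sqrt(14) + 87)/31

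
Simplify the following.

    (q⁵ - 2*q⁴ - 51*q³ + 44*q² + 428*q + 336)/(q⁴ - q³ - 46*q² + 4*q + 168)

Factor: q⁵ - 2*q⁴ - 51*q³ + 44*q² + 428*q + 336 = (q - 4)·(q - 7)·(q + 2)·(q + 6)·(q + 1);  q⁴ - q³ - 46*q² + 4*q + 168 = (q - 7)·(q + 6)·(q - 2)·(q + 2)
Cancel the common factors (q - 7), (q + 2), (q + 6).

(q² - 3*q - 4)/(q - 2)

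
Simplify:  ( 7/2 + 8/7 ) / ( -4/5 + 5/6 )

975/7

Numerator: 7/2 + 8/7 = 65/14
Denominator: -4/5 + 5/6 = 1/30
Divide: (65/14) · (30) = 975/7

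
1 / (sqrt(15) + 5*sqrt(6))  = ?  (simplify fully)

Multiply numerator and denominator by -5*sqrt(6) + sqrt(15).
Denominator becomes -135; numerator becomes -5*sqrt(6) + sqrt(15).

(-sqrt(15) + 5*sqrt(6))/135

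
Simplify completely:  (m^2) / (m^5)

Quotient: (m^-3)

m^(-3)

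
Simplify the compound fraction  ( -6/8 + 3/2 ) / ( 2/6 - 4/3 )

Numerator: -6/8 + 3/2 = 3/4
Denominator: 2/6 - 4/3 = -1
Divide: (3/4) · (-1) = -3/4

-3/4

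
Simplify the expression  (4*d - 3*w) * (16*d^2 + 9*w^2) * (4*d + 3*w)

((4*d)+(3*w))((4*d)-(3*w)) = 16*d^2 - 9*w^2; continue pairing.

256*d^4 - 81*w^4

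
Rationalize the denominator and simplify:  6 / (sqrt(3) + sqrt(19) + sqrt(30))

(-9*sqrt(190) - 12*sqrt(30) + 21*sqrt(19) + 69*sqrt(3))/41

Group as (sqrt(3) + sqrt(30)) + sqrt(19); multiply by (sqrt(3) + sqrt(30)) - sqrt(19), then rationalise the remaining surd.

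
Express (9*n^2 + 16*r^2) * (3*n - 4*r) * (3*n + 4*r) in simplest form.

81*n^4 - 256*r^4

((3*n)+(4*r))((3*n)-(4*r)) = 9*n^2 - 16*r^2; continue pairing.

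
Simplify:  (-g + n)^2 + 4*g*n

After expansion: g^2 + 2*g*n + n^2 — a perfect-square trinomial.

(g + n)^2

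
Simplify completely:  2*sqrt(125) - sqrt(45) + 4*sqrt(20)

15*sqrt(5)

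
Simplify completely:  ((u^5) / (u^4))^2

Inside the bracket: u^1
Raise to the power 2: u^2

u^2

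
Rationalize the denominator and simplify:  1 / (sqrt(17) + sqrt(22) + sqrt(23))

(-sqrt(8602) + 8*sqrt(23) + 9*sqrt(22) + 14*sqrt(17))/620

Group as (sqrt(22) + sqrt(23)) + sqrt(17); multiply by (sqrt(22) + sqrt(23)) - sqrt(17), then rationalise the remaining surd.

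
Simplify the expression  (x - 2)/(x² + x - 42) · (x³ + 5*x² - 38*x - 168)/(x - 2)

Factor: x² + x - 42 = (x - 6)·(x + 7);  x³ + 5*x² - 38*x - 168 = (x + 7)·(x - 6)·(x + 4)
Cancel the common factors (x - 2), (x - 6), (x + 7).

x + 4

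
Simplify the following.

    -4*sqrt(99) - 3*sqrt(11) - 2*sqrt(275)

-25*sqrt(11)

4*sqrt(99) = 12*sqrt(11); 3*sqrt(11) = 3*sqrt(11); 2*sqrt(275) = 10*sqrt(11)
Combine: (-12 - 3 - 10)·sqrt(11) = -25*sqrt(11)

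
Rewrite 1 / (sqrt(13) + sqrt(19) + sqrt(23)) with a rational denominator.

(-2*sqrt(5681) + 9*sqrt(23) + 17*sqrt(19) + 29*sqrt(13))/907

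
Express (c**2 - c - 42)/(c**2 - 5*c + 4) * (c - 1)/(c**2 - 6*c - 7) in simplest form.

(c + 6)/(c**2 - 3*c - 4)

Factor: c**2 - c - 42 = (c - 7)*(c + 6);  c**2 - 5*c + 4 = (c - 4)*(c - 1);  c**2 - 6*c - 7 = (c - 7)*(c + 1)
Cancel the common factors (c - 7), (c - 1).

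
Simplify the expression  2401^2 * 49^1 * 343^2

2401^2 = 7^8; 49^1 = 7^2; 343^2 = 7^6
Combine exponents: 7^16

7^16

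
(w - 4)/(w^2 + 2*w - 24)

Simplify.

Factor: w^2 + 2*w - 24 = (w + 6)*(w - 4)
Cancel the common factor (w - 4).

1/(w + 6)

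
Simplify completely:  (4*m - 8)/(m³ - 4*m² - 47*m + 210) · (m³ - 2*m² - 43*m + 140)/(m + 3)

Factor: 4*m - 8 = 4·(m - 2);  m³ - 4*m² - 47*m + 210 = (m - 5)·(m + 7)·(m - 6);  m³ - 2*m² - 43*m + 140 = (m - 4)·(m + 7)·(m - 5)
Cancel the common factors (m - 5), (m + 7).

(4*m² - 24*m + 32)/(m² - 3*m - 18)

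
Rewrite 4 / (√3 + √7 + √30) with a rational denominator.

(-26*√7 - 34*√3 + 6*√70 + 20*√30)/79

Group as (√7 + √30) + √3; multiply by (√7 + √30) - √3, then rationalise the remaining surd.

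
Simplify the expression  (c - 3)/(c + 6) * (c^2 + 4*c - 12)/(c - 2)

Factor: c^2 + 4*c - 12 = (c - 2)*(c + 6)
Cancel the common factors (c - 2), (c + 6).

c - 3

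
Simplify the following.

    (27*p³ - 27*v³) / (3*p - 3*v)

9*p² + 9*p*v + 9*v²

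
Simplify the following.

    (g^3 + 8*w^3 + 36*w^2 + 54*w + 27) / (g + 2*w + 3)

Factor as (a+b)(a^2-ab+b^2) with a=g, b=(2*w + 3).

g^2 - 2*g*w - 3*g + 4*w^2 + 12*w + 9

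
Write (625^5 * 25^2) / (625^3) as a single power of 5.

625^5 = 5^20; 25^2 = 5^4; 625^3 = 5^12
Combine exponents: 5^12

5^12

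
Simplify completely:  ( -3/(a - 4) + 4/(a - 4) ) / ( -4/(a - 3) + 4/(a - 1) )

Numerator: -3/(a - 4) + 4/(a - 4) = 1/(a - 4)
Denominator: -4/(a - 3) + 4/(a - 1) = -8/(a^2 - 4*a + 3)
Divide: (1/(a - 4)) · (-a^2/8 + a/2 - 3/8) = (-a^2 + 4*a - 3)/(8*a - 32)

(-a^2 + 4*a - 3)/(8*a - 32)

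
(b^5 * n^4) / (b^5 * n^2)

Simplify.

Quotient: n^2

n^2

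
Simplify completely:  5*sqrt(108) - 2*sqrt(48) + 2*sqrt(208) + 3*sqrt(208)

22*sqrt(3) + 20*sqrt(13)

5*sqrt(108) = 30*sqrt(3); 2*sqrt(48) = 8*sqrt(3); 2*sqrt(208) = 8*sqrt(13); 3*sqrt(208) = 12*sqrt(13)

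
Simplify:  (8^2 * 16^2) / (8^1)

2^11

8^2 = 2^6; 16^2 = 2^8; 8^1 = 2^3
Combine exponents: 2^11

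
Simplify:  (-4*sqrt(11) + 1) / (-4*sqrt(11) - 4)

Multiply numerator and denominator by -4 + 4*sqrt(11).
Denominator becomes -160; numerator becomes -180 + 20*sqrt(11).

(-sqrt(11) + 9)/8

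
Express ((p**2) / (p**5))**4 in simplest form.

p**(-12)

Inside the bracket: (p**-3)
Raise to the power 4: (p**-12)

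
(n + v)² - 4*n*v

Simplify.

(n - v)²

Expanding gives n² - 2*n*v + v², a perfect square.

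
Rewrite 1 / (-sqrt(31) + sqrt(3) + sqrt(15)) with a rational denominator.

Group as (sqrt(3) + sqrt(15)) - sqrt(31); multiply by (sqrt(3) + sqrt(15)) + sqrt(31), then rationalise the remaining surd.

(13*sqrt(31) + 19*sqrt(15) + 43*sqrt(3) + 6*sqrt(155))/11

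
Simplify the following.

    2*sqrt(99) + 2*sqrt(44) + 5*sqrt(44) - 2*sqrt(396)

2*sqrt(99) = 6*sqrt(11); 2*sqrt(44) = 4*sqrt(11); 5*sqrt(44) = 10*sqrt(11); 2*sqrt(396) = 12*sqrt(11)
Combine: (6 + 4 + 10 - 12)·sqrt(11) = 8*sqrt(11)

8*sqrt(11)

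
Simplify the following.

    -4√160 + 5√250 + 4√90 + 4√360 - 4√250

25*√10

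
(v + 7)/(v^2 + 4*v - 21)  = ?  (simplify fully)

Factor: v^2 + 4*v - 21 = (v + 7)*(v - 3)
Cancel the common factor (v + 7).

1/(v - 3)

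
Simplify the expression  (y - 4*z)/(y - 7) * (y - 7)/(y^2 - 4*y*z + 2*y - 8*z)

Factor: y^2 - 4*y*z + 2*y - 8*z = (y - 4*z)*(y + 2)
Cancel the common factors (y - 7), (y - 4*z).

1/(y + 2)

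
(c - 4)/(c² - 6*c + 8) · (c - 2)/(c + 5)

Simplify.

1/(c + 5)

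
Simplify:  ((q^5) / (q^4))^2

q^2

Inside the bracket: q^1
Raise to the power 2: q^2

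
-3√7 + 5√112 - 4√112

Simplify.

3√7 = 3*√7; 5√112 = 20*√7; 4√112 = 16*√7
Combine: (-3 + 20 - 16)·√7 = √7

√7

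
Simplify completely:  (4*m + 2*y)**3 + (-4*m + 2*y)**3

16*y*(12*m**2 + y**2)

Write as f((2*y),(4*m)) + f((2*y),-(4*m)) and expand.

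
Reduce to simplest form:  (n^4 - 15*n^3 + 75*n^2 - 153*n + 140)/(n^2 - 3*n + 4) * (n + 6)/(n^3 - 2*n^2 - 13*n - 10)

(n^2 - n - 42)/(n^2 + 3*n + 2)

Factor: n^4 - 15*n^3 + 75*n^2 - 153*n + 140 = (n^2 - 3*n + 4)*(n - 5)*(n - 7);  n^3 - 2*n^2 - 13*n - 10 = (n + 2)*(n + 1)*(n - 5)
Cancel the common factors (n^2 - 3*n + 4), (n - 5).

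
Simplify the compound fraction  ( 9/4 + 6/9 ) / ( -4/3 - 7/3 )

-35/44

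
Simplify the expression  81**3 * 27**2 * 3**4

3**22

81**3 = 3**12; 27**2 = 3**6; 3**4 = 3**4
Combine exponents: 3**22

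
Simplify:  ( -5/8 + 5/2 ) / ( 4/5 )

75/32

Numerator: -5/8 + 5/2 = 15/8
Denominator: 4/5 = 4/5
Divide: (15/8) · (5/4) = 75/32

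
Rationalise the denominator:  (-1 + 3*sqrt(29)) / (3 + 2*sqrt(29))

(-11*sqrt(29) + 177)/107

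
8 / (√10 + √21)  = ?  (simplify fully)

Multiply numerator and denominator by -√21 + √10.
Denominator becomes -11; numerator becomes -8*√21 + 8*√10.

(-8*√10 + 8*√21)/11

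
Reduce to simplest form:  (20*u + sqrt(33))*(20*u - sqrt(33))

Product of conjugates: (P+Q)(P-Q) = P**2 - Q**2.

400*u**2 - 33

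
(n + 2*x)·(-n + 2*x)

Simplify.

(2*x)^2 - (n)^2 = -n² + 4*x².

-n² + 4*x²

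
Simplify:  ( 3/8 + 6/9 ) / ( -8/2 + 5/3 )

Numerator: 3/8 + 6/9 = 25/24
Denominator: -8/2 + 5/3 = -7/3
Divide: (25/24) · (-3/7) = -25/56

-25/56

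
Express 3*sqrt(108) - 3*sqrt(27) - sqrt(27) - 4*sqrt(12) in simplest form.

3*sqrt(108) = 18*sqrt(3); 3*sqrt(27) = 9*sqrt(3); sqrt(27) = 3*sqrt(3); 4*sqrt(12) = 8*sqrt(3)
Combine: (18 - 9 - 3 - 8)·sqrt(3) = -2*sqrt(3)

-2*sqrt(3)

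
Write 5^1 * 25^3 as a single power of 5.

5^1 = 5^1; 25^3 = 5^6
Combine exponents: 5^7

5^7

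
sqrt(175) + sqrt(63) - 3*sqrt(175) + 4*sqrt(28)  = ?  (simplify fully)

sqrt(7)

sqrt(175) = 5*sqrt(7); sqrt(63) = 3*sqrt(7); 3*sqrt(175) = 15*sqrt(7); 4*sqrt(28) = 8*sqrt(7)
Combine: (5 + 3 - 15 + 8)·sqrt(7) = sqrt(7)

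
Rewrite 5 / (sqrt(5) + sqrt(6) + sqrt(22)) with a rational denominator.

-105*sqrt(6) - 115*sqrt(5) + 20*sqrt(165) + 55*sqrt(22)

Group as (sqrt(6) + sqrt(22)) + sqrt(5); multiply by (sqrt(6) + sqrt(22)) - sqrt(5), then rationalise the remaining surd.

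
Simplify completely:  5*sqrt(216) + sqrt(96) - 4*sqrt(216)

10*sqrt(6)

5*sqrt(216) = 30*sqrt(6); sqrt(96) = 4*sqrt(6); 4*sqrt(216) = 24*sqrt(6)
Combine: (30 + 4 - 24)·sqrt(6) = 10*sqrt(6)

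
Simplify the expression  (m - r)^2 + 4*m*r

(m + r)^2

Expanding gives m^2 + 2*m*r + r^2, a perfect square.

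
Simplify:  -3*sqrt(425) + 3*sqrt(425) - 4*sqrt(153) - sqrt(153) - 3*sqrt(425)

-30*sqrt(17)

3*sqrt(425) = 15*sqrt(17); 3*sqrt(425) = 15*sqrt(17); 4*sqrt(153) = 12*sqrt(17); sqrt(153) = 3*sqrt(17); 3*sqrt(425) = 15*sqrt(17)
Combine: (-15 + 15 - 12 - 3 - 15)·sqrt(17) = -30*sqrt(17)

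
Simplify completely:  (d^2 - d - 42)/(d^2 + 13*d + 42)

(d - 7)/(d + 7)

Factor: d^2 - d - 42 = (d + 6)*(d - 7);  d^2 + 13*d + 42 = (d + 7)*(d + 6)
Cancel the common factor (d + 6).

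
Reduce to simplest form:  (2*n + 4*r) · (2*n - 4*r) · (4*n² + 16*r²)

16*n⁴ - 256*r⁴

((2*n)+(4*r))((2*n)-(4*r)) = 4*n² - 16*r²; continue pairing.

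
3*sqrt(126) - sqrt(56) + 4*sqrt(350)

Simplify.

27*sqrt(14)

3*sqrt(126) = 9*sqrt(14); sqrt(56) = 2*sqrt(14); 4*sqrt(350) = 20*sqrt(14)
Combine: (9 - 2 + 20)·sqrt(14) = 27*sqrt(14)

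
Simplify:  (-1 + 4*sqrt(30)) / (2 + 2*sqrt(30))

(-5*sqrt(30) + 121)/58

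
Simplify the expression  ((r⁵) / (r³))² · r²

Inside the bracket: r²
Raise to the power 2: r⁴
Multiply by r²: add exponents.

r⁶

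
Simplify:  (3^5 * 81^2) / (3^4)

3^9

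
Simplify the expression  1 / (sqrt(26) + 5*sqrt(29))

(-sqrt(26) + 5*sqrt(29))/699

Multiply numerator and denominator by -5*sqrt(29) + sqrt(26).
Denominator becomes -699; numerator becomes -5*sqrt(29) + sqrt(26).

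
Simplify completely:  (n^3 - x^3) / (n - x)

Apply the difference-of-cubes factorisation and cancel (n - x).

n^2 + n*x + x^2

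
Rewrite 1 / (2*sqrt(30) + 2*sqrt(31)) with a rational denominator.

(-sqrt(30) + sqrt(31))/2

Multiply numerator and denominator by -2*sqrt(31) + 2*sqrt(30).
Denominator becomes -4; numerator becomes -2*sqrt(31) + 2*sqrt(30).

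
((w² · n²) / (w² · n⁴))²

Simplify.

n^(-4)

Inside the bracket: (n^-2)
Raise to the power 2: (n^-4)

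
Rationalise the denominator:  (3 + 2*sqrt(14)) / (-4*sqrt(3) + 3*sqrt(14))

(12*sqrt(3) + 9*sqrt(14) + 8*sqrt(42) + 84)/78

Multiply numerator and denominator by 4*sqrt(3) + 3*sqrt(14).
Denominator becomes 78; numerator becomes 12*sqrt(3) + 9*sqrt(14) + 8*sqrt(42) + 84.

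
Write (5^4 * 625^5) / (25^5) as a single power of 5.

5^4 = 5^4; 625^5 = 5^20; 25^5 = 5^10
Combine exponents: 5^14

5^14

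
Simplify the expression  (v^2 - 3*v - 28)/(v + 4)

Factor: v^2 - 3*v - 28 = (v + 4)*(v - 7)
Cancel the common factor (v + 4).

v - 7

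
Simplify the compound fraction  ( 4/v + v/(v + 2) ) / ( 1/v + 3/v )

(v² + 4*v + 8)/(4*v + 8)

Numerator: 4/v + v/(v + 2) = (v² + 4*v + 8)/(v² + 2*v)
Denominator: 1/v + 3/v = 4/v
Divide: ((v² + 4*v + 8)/(v² + 2*v)) · (v/4) = (v² + 4*v + 8)/(4*v + 8)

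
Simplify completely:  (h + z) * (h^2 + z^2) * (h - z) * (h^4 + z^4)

h^8 - z^8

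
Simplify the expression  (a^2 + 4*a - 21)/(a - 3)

Factor: a^2 + 4*a - 21 = (a + 7)*(a - 3)
Cancel the common factor (a - 3).

a + 7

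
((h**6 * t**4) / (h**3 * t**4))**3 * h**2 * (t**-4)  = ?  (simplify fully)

h**11/t**4

Inside the bracket: h**3
Raise to the power 3: h**9
Multiply by h**2 * (t**-4): add exponents.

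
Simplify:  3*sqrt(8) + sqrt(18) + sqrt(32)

3*sqrt(8) = 6*sqrt(2); sqrt(18) = 3*sqrt(2); sqrt(32) = 4*sqrt(2)
Combine: (6 + 3 + 4)·sqrt(2) = 13*sqrt(2)

13*sqrt(2)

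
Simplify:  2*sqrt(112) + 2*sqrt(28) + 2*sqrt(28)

2*sqrt(112) = 8*sqrt(7); 2*sqrt(28) = 4*sqrt(7); 2*sqrt(28) = 4*sqrt(7)
Combine: (8 + 4 + 4)·sqrt(7) = 16*sqrt(7)

16*sqrt(7)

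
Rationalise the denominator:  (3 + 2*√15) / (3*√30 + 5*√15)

Multiply numerator and denominator by -3*√30 + 5*√15.
Denominator becomes 105; numerator becomes -90*√2 - 9*√30 + 15*√15 + 150.

(-30*√2 - 3*√30 + 5*√15 + 50)/35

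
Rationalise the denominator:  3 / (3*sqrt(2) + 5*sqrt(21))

(-3*sqrt(2) + 5*sqrt(21))/169

Multiply numerator and denominator by -3*sqrt(2) + 5*sqrt(21).
Denominator becomes 507; numerator becomes -9*sqrt(2) + 15*sqrt(21).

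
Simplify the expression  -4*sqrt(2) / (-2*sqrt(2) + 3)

-12*sqrt(2) - 16

Multiply numerator and denominator by 2*sqrt(2) + 3.
Denominator becomes 1; numerator becomes -12*sqrt(2) - 16.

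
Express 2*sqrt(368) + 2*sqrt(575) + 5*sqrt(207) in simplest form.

33*sqrt(23)

2*sqrt(368) = 8*sqrt(23); 2*sqrt(575) = 10*sqrt(23); 5*sqrt(207) = 15*sqrt(23)
Combine: (8 + 10 + 15)·sqrt(23) = 33*sqrt(23)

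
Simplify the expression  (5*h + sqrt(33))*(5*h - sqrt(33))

Difference of squares with P = 5*h, Q = sqrt(33).

25*h^2 - 33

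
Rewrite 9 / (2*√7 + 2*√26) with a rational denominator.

(-9*√7 + 9*√26)/38

Multiply numerator and denominator by -2*√7 + 2*√26.
Denominator becomes 76; numerator becomes -18*√7 + 18*√26.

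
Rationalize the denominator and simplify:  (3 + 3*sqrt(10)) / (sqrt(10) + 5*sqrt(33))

Multiply numerator and denominator by -5*sqrt(33) + sqrt(10).
Denominator becomes -815; numerator becomes -15*sqrt(330) - 15*sqrt(33) + 3*sqrt(10) + 30.

(-30 - 3*sqrt(10) + 15*sqrt(33) + 15*sqrt(330))/815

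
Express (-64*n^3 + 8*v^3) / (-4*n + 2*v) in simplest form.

16*n^2 + 8*n*v + 4*v^2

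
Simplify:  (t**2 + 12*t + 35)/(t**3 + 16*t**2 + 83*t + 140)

1/(t + 4)

Factor: t**2 + 12*t + 35 = (t + 7)*(t + 5);  t**3 + 16*t**2 + 83*t + 140 = (t + 4)*(t + 7)*(t + 5)
Cancel the common factors (t + 5), (t + 7).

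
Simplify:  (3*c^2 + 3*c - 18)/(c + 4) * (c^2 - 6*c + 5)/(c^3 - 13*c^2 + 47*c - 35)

(3*c^2 + 3*c - 18)/(c^2 - 3*c - 28)

Factor: 3*c^2 + 3*c - 18 = 3*(c + 3)*(c - 2);  c^2 - 6*c + 5 = (c - 5)*(c - 1);  c^3 - 13*c^2 + 47*c - 35 = (c - 5)*(c - 7)*(c - 1)
Cancel the common factors (c - 5), (c - 1).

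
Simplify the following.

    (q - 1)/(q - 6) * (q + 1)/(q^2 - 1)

Factor: q^2 - 1 = (q + 1)*(q - 1)
Cancel the common factors (q - 1), (q + 1).

1/(q - 6)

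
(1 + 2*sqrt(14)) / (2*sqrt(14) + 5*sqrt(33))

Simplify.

Multiply numerator and denominator by -5*sqrt(33) + 2*sqrt(14).
Denominator becomes -769; numerator becomes -10*sqrt(462) - 5*sqrt(33) + 2*sqrt(14) + 56.

(-56 - 2*sqrt(14) + 5*sqrt(33) + 10*sqrt(462))/769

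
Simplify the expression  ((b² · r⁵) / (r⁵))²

Inside the bracket: b²
Raise to the power 2: b⁴

b⁴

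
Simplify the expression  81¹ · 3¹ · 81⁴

3^21

81¹ = 3^4; 3¹ = 3^1; 81⁴ = 3^16
Combine exponents: 3^21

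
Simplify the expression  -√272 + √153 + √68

√17

√272 = 4*√17; √153 = 3*√17; √68 = 2*√17
Combine: (-4 + 3 + 2)·√17 = √17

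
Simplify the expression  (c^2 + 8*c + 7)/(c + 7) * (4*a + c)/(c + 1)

4*a + c

Factor: c^2 + 8*c + 7 = (c + 7)*(c + 1)
Cancel the common factors (c + 7), (c + 1).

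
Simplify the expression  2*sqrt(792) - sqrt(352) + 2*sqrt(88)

2*sqrt(792) = 12*sqrt(22); sqrt(352) = 4*sqrt(22); 2*sqrt(88) = 4*sqrt(22)
Combine: (12 - 4 + 4)·sqrt(22) = 12*sqrt(22)

12*sqrt(22)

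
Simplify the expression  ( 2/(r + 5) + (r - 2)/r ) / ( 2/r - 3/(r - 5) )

(-r³ + 35*r - 50)/(r² + 15*r + 50)

Numerator: 2/(r + 5) + (r - 2)/r = (r² + 5*r - 10)/(r² + 5*r)
Denominator: 2/r - 3/(r - 5) = (-r - 10)/(r² - 5*r)
Divide: ((r² + 5*r - 10)/(r² + 5*r)) · ((r² - 5*r)/(-r - 10)) = (-r³ + 35*r - 50)/(r² + 15*r + 50)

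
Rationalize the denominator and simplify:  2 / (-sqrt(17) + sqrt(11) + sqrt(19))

(-26*sqrt(17) + 18*sqrt(19) + 50*sqrt(11) + 4*sqrt(3553))/667

Group as (sqrt(11) + sqrt(19)) - sqrt(17); multiply by (sqrt(11) + sqrt(19)) + sqrt(17), then rationalise the remaining surd.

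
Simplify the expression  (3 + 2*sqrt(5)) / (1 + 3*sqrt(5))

Multiply numerator and denominator by -3*sqrt(5) + 1.
Denominator becomes -44; numerator becomes -27 - 7*sqrt(5).

(7*sqrt(5) + 27)/44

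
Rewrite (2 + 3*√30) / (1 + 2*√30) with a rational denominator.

(√30 + 178)/119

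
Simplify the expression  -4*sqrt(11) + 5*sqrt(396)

4*sqrt(11) = 4*sqrt(11); 5*sqrt(396) = 30*sqrt(11)
Combine: (-4 + 30)·sqrt(11) = 26*sqrt(11)

26*sqrt(11)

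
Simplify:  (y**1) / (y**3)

Quotient: (y**-2)

y**(-2)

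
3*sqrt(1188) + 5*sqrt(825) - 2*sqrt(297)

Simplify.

37*sqrt(33)

3*sqrt(1188) = 18*sqrt(33); 5*sqrt(825) = 25*sqrt(33); 2*sqrt(297) = 6*sqrt(33)
Combine: (18 + 25 - 6)·sqrt(33) = 37*sqrt(33)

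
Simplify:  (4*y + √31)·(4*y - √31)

Product of conjugates: (P+Q)(P-Q) = P^2 - Q^2.

16*y² - 31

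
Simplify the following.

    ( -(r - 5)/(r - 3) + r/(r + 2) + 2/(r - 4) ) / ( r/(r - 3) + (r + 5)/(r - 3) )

Numerator: -(r - 5)/(r - 3) + r/(r + 2) + 2/(r - 4) = (2*r^2 + 8*r - 52)/(r^3 - 5*r^2 - 2*r + 24)
Denominator: r/(r - 3) + (r + 5)/(r - 3) = (2*r + 5)/(r - 3)
Divide: ((2*r^2 + 8*r - 52)/(r^3 - 5*r^2 - 2*r + 24)) · ((r - 3)/(2*r + 5)) = (2*r^2 + 8*r - 52)/(2*r^3 + r^2 - 26*r - 40)

(2*r^2 + 8*r - 52)/(2*r^3 + r^2 - 26*r - 40)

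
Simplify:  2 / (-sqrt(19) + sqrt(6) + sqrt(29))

Group as (sqrt(6) + sqrt(29)) - sqrt(19); multiply by (sqrt(6) + sqrt(29)) + sqrt(19), then rationalise the remaining surd.

(-8*sqrt(19) - 2*sqrt(29) + 21*sqrt(6) + sqrt(3306))/110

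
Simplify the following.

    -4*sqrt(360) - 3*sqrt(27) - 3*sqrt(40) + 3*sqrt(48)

-30*sqrt(10) + 3*sqrt(3)

4*sqrt(360) = 24*sqrt(10); 3*sqrt(27) = 9*sqrt(3); 3*sqrt(40) = 6*sqrt(10); 3*sqrt(48) = 12*sqrt(3)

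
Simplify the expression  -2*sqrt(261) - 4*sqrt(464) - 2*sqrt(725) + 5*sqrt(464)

2*sqrt(261) = 6*sqrt(29); 4*sqrt(464) = 16*sqrt(29); 2*sqrt(725) = 10*sqrt(29); 5*sqrt(464) = 20*sqrt(29)
Combine: (-6 - 16 - 10 + 20)·sqrt(29) = -12*sqrt(29)

-12*sqrt(29)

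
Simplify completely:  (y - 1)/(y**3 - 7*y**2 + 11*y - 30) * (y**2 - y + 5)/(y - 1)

1/(y - 6)

Factor: y**3 - 7*y**2 + 11*y - 30 = (y - 6)*(y**2 - y + 5)
Cancel the common factors (y**2 - y + 5), (y - 1).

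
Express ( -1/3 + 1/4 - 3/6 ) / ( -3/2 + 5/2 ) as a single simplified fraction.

Numerator: -1/3 + 1/4 - 3/6 = -7/12
Denominator: -3/2 + 5/2 = 1
Divide: (-7/12) · (1) = -7/12

-7/12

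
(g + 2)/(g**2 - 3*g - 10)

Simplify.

Factor: g**2 - 3*g - 10 = (g - 5)*(g + 2)
Cancel the common factor (g + 2).

1/(g - 5)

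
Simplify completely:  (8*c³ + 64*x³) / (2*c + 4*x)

4*c² - 8*c*x + 16*x²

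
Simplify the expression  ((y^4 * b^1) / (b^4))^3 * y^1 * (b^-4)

Inside the bracket: y^4 * (b^-3)
Raise to the power 3: y^12 * (b^-9)
Multiply by y^1 * (b^-4): add exponents.

y^13/b^13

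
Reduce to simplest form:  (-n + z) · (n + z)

-n² + z²

(z+n)(z-n) = -n² + z².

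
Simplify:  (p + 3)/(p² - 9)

1/(p - 3)

Factor: p² - 9 = (p + 3)·(p - 3)
Cancel the common factor (p + 3).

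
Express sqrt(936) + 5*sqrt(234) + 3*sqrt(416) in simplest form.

sqrt(936) = 6*sqrt(26); 5*sqrt(234) = 15*sqrt(26); 3*sqrt(416) = 12*sqrt(26)
Combine: (6 + 15 + 12)·sqrt(26) = 33*sqrt(26)

33*sqrt(26)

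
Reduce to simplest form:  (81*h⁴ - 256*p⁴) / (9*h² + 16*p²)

9*h² - 16*p²

Factor (3*h)^4 - (4*p)^4 and cancel (9*h² + 16*p²).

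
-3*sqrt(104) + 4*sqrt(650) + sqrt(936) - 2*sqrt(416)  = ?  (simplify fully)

12*sqrt(26)

3*sqrt(104) = 6*sqrt(26); 4*sqrt(650) = 20*sqrt(26); sqrt(936) = 6*sqrt(26); 2*sqrt(416) = 8*sqrt(26)
Combine: (-6 + 20 + 6 - 8)·sqrt(26) = 12*sqrt(26)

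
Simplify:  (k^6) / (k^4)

k^2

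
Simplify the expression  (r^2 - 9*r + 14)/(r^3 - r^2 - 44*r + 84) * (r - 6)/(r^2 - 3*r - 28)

1/(r^2 + 11*r + 28)

Factor: r^2 - 9*r + 14 = (r - 7)*(r - 2);  r^3 - r^2 - 44*r + 84 = (r - 2)*(r - 6)*(r + 7);  r^2 - 3*r - 28 = (r + 4)*(r - 7)
Cancel the common factors (r - 7), (r - 2), (r - 6).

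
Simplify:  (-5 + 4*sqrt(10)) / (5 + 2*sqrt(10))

-2*sqrt(10) + 7

Multiply numerator and denominator by -2*sqrt(10) + 5.
Denominator becomes -15; numerator becomes -105 + 30*sqrt(10).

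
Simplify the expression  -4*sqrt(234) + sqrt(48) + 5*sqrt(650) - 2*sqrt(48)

-4*sqrt(3) + 13*sqrt(26)

4*sqrt(234) = 12*sqrt(26); sqrt(48) = 4*sqrt(3); 5*sqrt(650) = 25*sqrt(26); 2*sqrt(48) = 8*sqrt(3)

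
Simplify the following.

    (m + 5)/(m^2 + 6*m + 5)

Factor: m^2 + 6*m + 5 = (m + 1)*(m + 5)
Cancel the common factor (m + 5).

1/(m + 1)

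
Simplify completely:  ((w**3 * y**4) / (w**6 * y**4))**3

w**(-9)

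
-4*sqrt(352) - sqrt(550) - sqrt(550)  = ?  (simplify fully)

-26*sqrt(22)

4*sqrt(352) = 16*sqrt(22); sqrt(550) = 5*sqrt(22); sqrt(550) = 5*sqrt(22)
Combine: (-16 - 5 - 5)·sqrt(22) = -26*sqrt(22)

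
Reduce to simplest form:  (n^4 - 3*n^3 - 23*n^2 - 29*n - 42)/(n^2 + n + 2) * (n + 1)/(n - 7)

n^2 + 4*n + 3

Factor: n^4 - 3*n^3 - 23*n^2 - 29*n - 42 = (n^2 + n + 2)*(n + 3)*(n - 7)
Cancel the common factors (n^2 + n + 2), (n - 7).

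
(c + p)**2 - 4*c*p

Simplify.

(c - p)**2

After expansion: c**2 - 2*c*p + p**2 — a perfect-square trinomial.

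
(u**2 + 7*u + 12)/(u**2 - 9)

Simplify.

(u + 4)/(u - 3)

Factor: u**2 + 7*u + 12 = (u + 4)*(u + 3);  u**2 - 9 = (u - 3)*(u + 3)
Cancel the common factor (u + 3).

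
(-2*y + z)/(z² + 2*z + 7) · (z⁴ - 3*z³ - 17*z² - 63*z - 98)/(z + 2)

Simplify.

-2*y*z + 14*y + z² - 7*z

Factor: z⁴ - 3*z³ - 17*z² - 63*z - 98 = (z - 7)·(z + 2)·(z² + 2*z + 7)
Cancel the common factors (z² + 2*z + 7), (z + 2).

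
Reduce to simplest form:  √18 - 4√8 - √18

√18 = 3*√2; 4√8 = 8*√2; √18 = 3*√2
Combine: (3 - 8 - 3)·√2 = -8*√2

-8*√2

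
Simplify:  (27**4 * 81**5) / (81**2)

27**4 = 3**12; 81**5 = 3**20; 81**2 = 3**8
Combine exponents: 3**24

3**24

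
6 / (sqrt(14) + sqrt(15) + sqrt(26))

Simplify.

(-8*sqrt(1365) + 6*sqrt(26) + 50*sqrt(15) + 54*sqrt(14))/277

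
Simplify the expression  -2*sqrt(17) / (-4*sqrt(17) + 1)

Multiply numerator and denominator by 1 + 4*sqrt(17).
Denominator becomes -271; numerator becomes -136 - 2*sqrt(17).

(2*sqrt(17) + 136)/271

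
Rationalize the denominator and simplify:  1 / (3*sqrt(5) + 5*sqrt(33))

(-3*sqrt(5) + 5*sqrt(33))/780

Multiply numerator and denominator by -3*sqrt(5) + 5*sqrt(33).
Denominator becomes 780; numerator becomes -3*sqrt(5) + 5*sqrt(33).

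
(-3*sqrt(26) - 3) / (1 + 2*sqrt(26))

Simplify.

(-153 - 3*sqrt(26))/103

Multiply numerator and denominator by -2*sqrt(26) + 1.
Denominator becomes -103; numerator becomes 3*sqrt(26) + 153.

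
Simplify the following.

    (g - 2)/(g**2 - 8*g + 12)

Factor: g**2 - 8*g + 12 = (g - 2)*(g - 6)
Cancel the common factor (g - 2).

1/(g - 6)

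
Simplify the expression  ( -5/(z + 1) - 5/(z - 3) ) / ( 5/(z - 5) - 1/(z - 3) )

(-5*z**2 + 30*z - 25)/(2*z**2 - 3*z - 5)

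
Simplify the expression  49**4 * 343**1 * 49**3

7**17

49**4 = 7**8; 343**1 = 7**3; 49**3 = 7**6
Combine exponents: 7**17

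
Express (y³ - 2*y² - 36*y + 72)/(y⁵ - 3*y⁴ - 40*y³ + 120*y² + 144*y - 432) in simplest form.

1/(y² - y - 6)

Factor: y³ - 2*y² - 36*y + 72 = (y - 2)·(y - 6)·(y + 6);  y⁵ - 3*y⁴ - 40*y³ + 120*y² + 144*y - 432 = (y + 6)·(y - 6)·(y - 3)·(y + 2)·(y - 2)
Cancel the common factors (y - 2), (y + 6), (y - 6).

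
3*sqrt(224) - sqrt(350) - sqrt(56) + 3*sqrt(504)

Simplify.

23*sqrt(14)

3*sqrt(224) = 12*sqrt(14); sqrt(350) = 5*sqrt(14); sqrt(56) = 2*sqrt(14); 3*sqrt(504) = 18*sqrt(14)
Combine: (12 - 5 - 2 + 18)·sqrt(14) = 23*sqrt(14)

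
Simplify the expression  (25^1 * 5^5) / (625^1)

5^3

25^1 = 5^2; 5^5 = 5^5; 625^1 = 5^4
Combine exponents: 5^3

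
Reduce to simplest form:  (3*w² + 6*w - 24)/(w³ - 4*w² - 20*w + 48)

3/(w - 6)

Factor: 3*w² + 6*w - 24 = 3·(w - 2)·(w + 4);  w³ - 4*w² - 20*w + 48 = (w - 6)·(w + 4)·(w - 2)
Cancel the common factors (w + 4), (w - 2).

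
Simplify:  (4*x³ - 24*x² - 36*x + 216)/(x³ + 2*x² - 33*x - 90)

(4*x - 12)/(x + 5)

Factor: 4*x³ - 24*x² - 36*x + 216 = 4·(x + 3)·(x - 3)·(x - 6);  x³ + 2*x² - 33*x - 90 = (x + 3)·(x + 5)·(x - 6)
Cancel the common factors (x - 6), (x + 3).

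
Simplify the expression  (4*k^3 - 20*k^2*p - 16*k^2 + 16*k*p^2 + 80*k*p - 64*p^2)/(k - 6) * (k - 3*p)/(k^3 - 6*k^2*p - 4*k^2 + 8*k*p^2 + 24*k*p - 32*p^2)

Factor: 4*k^3 - 20*k^2*p - 16*k^2 + 16*k*p^2 + 80*k*p - 64*p^2 = 4*(k - p)*(k - 4*p)*(k - 4);  k^3 - 6*k^2*p - 4*k^2 + 8*k*p^2 + 24*k*p - 32*p^2 = (k - 4*p)*(k - 4)*(k - 2*p)
Cancel the common factors (k - 4), (k - 4*p).

(-4*k^2 + 16*k*p - 12*p^2)/(-k^2 + 2*k*p + 6*k - 12*p)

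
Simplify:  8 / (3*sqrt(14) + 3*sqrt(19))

Multiply numerator and denominator by -3*sqrt(14) + 3*sqrt(19).
Denominator becomes 45; numerator becomes -24*sqrt(14) + 24*sqrt(19).

(-8*sqrt(14) + 8*sqrt(19))/15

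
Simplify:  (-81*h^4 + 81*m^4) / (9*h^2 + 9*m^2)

-9*h^2 + 9*m^2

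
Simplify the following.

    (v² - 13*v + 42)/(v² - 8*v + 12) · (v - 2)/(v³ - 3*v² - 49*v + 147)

1/(v² + 4*v - 21)

Factor: v² - 13*v + 42 = (v - 6)·(v - 7);  v² - 8*v + 12 = (v - 2)·(v - 6);  v³ - 3*v² - 49*v + 147 = (v - 7)·(v + 7)·(v - 3)
Cancel the common factors (v - 7), (v - 2), (v - 6).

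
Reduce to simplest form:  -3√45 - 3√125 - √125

-29*√5

3√45 = 9*√5; 3√125 = 15*√5; √125 = 5*√5
Combine: (-9 - 15 - 5)·√5 = -29*√5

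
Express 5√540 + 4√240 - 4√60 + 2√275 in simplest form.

10*√11 + 38*√15

5√540 = 30*√15; 4√240 = 16*√15; 4√60 = 8*√15; 2√275 = 10*√11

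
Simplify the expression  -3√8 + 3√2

-3*√2

3√8 = 6*√2; 3√2 = 3*√2
Combine: (-6 + 3)·√2 = -3*√2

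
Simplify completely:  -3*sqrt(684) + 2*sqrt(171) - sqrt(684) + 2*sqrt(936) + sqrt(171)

3*sqrt(684) = 18*sqrt(19); 2*sqrt(171) = 6*sqrt(19); sqrt(684) = 6*sqrt(19); 2*sqrt(936) = 12*sqrt(26); sqrt(171) = 3*sqrt(19)

-15*sqrt(19) + 12*sqrt(26)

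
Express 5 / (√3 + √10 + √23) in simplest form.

Group as (√3 + √10) + √23; multiply by (√3 + √10) - √23, then rationalise the remaining surd.

(-√690 - 5*√23 + 8*√10 + 15*√3)/2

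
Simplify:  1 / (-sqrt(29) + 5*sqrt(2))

(sqrt(29) + 5*sqrt(2))/21

Multiply numerator and denominator by sqrt(29) + 5*sqrt(2).
Denominator becomes 21; numerator becomes sqrt(29) + 5*sqrt(2).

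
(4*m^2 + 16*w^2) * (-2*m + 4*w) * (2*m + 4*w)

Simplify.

Telescope via difference of squares: ((4*w)+(2*m))((4*w)-(2*m)) = -4*m^2 + 16*w^2, then repeat with the next factor.

-16*m^4 + 256*w^4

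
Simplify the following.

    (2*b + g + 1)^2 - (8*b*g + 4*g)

Expand the square and combine the (8*b*g + 4*g) term.

(2*b - g + 1)^2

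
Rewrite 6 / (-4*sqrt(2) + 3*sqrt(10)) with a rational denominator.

(12*sqrt(2) + 9*sqrt(10))/29

Multiply numerator and denominator by 4*sqrt(2) + 3*sqrt(10).
Denominator becomes 58; numerator becomes 24*sqrt(2) + 18*sqrt(10).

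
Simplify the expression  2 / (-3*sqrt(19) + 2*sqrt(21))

(-6*sqrt(19) - 4*sqrt(21))/87

Multiply numerator and denominator by 2*sqrt(21) + 3*sqrt(19).
Denominator becomes -87; numerator becomes 4*sqrt(21) + 6*sqrt(19).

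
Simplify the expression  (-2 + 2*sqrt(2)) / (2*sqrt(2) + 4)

Multiply numerator and denominator by -2*sqrt(2) + 4.
Denominator becomes 8; numerator becomes -16 + 12*sqrt(2).

(-4 + 3*sqrt(2))/2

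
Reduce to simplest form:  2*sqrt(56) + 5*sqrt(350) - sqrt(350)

24*sqrt(14)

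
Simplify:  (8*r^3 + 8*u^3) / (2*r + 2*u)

Apply the sum-of-cubes factorisation and cancel (2*r + 2*u).

4*r^2 - 4*r*u + 4*u^2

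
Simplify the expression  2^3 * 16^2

2^11

2^3 = 2^3; 16^2 = 2^8
Combine exponents: 2^11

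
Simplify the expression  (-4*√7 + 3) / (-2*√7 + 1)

Multiply numerator and denominator by 1 + 2*√7.
Denominator becomes -27; numerator becomes -53 + 2*√7.

(-2*√7 + 53)/27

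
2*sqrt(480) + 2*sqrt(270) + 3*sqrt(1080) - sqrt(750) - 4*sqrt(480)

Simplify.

2*sqrt(480) = 8*sqrt(30); 2*sqrt(270) = 6*sqrt(30); 3*sqrt(1080) = 18*sqrt(30); sqrt(750) = 5*sqrt(30); 4*sqrt(480) = 16*sqrt(30)
Combine: (8 + 6 + 18 - 5 - 16)·sqrt(30) = 11*sqrt(30)

11*sqrt(30)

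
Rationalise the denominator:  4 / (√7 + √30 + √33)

Group as (√7 + √33) + √30; multiply by (√7 + √33) - √30, then rationalise the remaining surd.

(-3*√770 + 2*√33 + 5*√30 + 28*√7)/103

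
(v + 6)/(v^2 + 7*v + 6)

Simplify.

Factor: v^2 + 7*v + 6 = (v + 1)*(v + 6)
Cancel the common factor (v + 6).

1/(v + 1)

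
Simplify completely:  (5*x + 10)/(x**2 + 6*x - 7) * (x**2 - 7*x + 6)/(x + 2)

Factor: 5*x + 10 = 5*(x + 2);  x**2 + 6*x - 7 = (x - 1)*(x + 7);  x**2 - 7*x + 6 = (x - 6)*(x - 1)
Cancel the common factors (x - 1), (x + 2).

(5*x - 30)/(x + 7)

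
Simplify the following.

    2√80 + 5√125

2√80 = 8*√5; 5√125 = 25*√5
Combine: (8 + 25)·√5 = 33*√5

33*√5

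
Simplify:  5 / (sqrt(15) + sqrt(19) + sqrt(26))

(-5*sqrt(7410) + 20*sqrt(26) + 55*sqrt(19) + 75*sqrt(15))/538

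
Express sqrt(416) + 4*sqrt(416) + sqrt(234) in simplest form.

sqrt(416) = 4*sqrt(26); 4*sqrt(416) = 16*sqrt(26); sqrt(234) = 3*sqrt(26)
Combine: (4 + 16 + 3)·sqrt(26) = 23*sqrt(26)

23*sqrt(26)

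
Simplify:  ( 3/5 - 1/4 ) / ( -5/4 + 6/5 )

Numerator: 3/5 - 1/4 = 7/20
Denominator: -5/4 + 6/5 = -1/20
Divide: (7/20) · (-20) = -7

-7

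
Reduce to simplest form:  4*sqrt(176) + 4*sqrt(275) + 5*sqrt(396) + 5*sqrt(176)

4*sqrt(176) = 16*sqrt(11); 4*sqrt(275) = 20*sqrt(11); 5*sqrt(396) = 30*sqrt(11); 5*sqrt(176) = 20*sqrt(11)
Combine: (16 + 20 + 30 + 20)·sqrt(11) = 86*sqrt(11)

86*sqrt(11)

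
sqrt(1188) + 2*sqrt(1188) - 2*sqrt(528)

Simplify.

10*sqrt(33)

sqrt(1188) = 6*sqrt(33); 2*sqrt(1188) = 12*sqrt(33); 2*sqrt(528) = 8*sqrt(33)
Combine: (6 + 12 - 8)·sqrt(33) = 10*sqrt(33)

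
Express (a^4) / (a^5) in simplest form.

Quotient: (a^-1)

1/a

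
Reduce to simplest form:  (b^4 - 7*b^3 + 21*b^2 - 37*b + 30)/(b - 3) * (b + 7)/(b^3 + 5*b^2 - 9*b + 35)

b - 2

Factor: b^4 - 7*b^3 + 21*b^2 - 37*b + 30 = (b - 3)*(b^2 - 2*b + 5)*(b - 2);  b^3 + 5*b^2 - 9*b + 35 = (b + 7)*(b^2 - 2*b + 5)
Cancel the common factors (b^2 - 2*b + 5), (b - 3), (b + 7).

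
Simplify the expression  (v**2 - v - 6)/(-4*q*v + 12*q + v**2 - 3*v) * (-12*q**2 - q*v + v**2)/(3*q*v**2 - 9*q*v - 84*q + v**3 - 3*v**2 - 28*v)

Factor: v**2 - v - 6 = (v + 2)*(v - 3);  -4*q*v + 12*q + v**2 - 3*v = (-4*q + v)*(v - 3);  -12*q**2 - q*v + v**2 = (3*q + v)*(-4*q + v);  3*q*v**2 - 9*q*v - 84*q + v**3 - 3*v**2 - 28*v = (v - 7)*(v + 4)*(3*q + v)
Cancel the common factors (-4*q + v), (3*q + v), (v - 3).

(v + 2)/(v**2 - 3*v - 28)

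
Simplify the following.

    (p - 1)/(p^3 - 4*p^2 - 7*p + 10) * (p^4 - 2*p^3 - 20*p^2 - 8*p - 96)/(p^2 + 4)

Factor: p^3 - 4*p^2 - 7*p + 10 = (p - 5)*(p - 1)*(p + 2);  p^4 - 2*p^3 - 20*p^2 - 8*p - 96 = (p - 6)*(p^2 + 4)*(p + 4)
Cancel the common factors (p^2 + 4), (p - 1).

(p^2 - 2*p - 24)/(p^2 - 3*p - 10)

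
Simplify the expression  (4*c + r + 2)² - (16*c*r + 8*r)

(4*c - r + 2)²

Expand the square and combine the (16*c*r + 8*r) term.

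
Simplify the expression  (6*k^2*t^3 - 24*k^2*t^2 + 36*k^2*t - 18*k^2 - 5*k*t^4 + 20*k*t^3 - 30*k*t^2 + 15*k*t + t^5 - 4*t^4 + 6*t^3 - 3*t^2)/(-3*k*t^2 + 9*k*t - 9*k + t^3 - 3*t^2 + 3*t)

Factor: 6*k^2*t^3 - 24*k^2*t^2 + 36*k^2*t - 18*k^2 - 5*k*t^4 + 20*k*t^3 - 30*k*t^2 + 15*k*t + t^5 - 4*t^4 + 6*t^3 - 3*t^2 = (t - 1)*(-2*k + t)*(t^2 - 3*t + 3)*(-3*k + t);  -3*k*t^2 + 9*k*t - 9*k + t^3 - 3*t^2 + 3*t = (-3*k + t)*(t^2 - 3*t + 3)
Cancel the common factors (t^2 - 3*t + 3), (-3*k + t).

-2*k*t + 2*k + t^2 - t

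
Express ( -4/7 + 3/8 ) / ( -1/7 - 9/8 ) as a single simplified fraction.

11/71

Numerator: -4/7 + 3/8 = -11/56
Denominator: -1/7 - 9/8 = -71/56
Divide: (-11/56) · (-56/71) = 11/71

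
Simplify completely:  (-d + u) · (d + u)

Telescope via difference of squares: (u+d)(u-d) = -d² + u².

-d² + u²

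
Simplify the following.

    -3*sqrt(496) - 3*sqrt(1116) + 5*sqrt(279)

3*sqrt(496) = 12*sqrt(31); 3*sqrt(1116) = 18*sqrt(31); 5*sqrt(279) = 15*sqrt(31)
Combine: (-12 - 18 + 15)·sqrt(31) = -15*sqrt(31)

-15*sqrt(31)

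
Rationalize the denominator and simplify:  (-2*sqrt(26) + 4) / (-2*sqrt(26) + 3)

(-2*sqrt(26) + 92)/95

Multiply numerator and denominator by 3 + 2*sqrt(26).
Denominator becomes -95; numerator becomes -92 + 2*sqrt(26).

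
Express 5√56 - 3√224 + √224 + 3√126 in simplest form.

5√56 = 10*√14; 3√224 = 12*√14; √224 = 4*√14; 3√126 = 9*√14
Combine: (10 - 12 + 4 + 9)·√14 = 11*√14

11*√14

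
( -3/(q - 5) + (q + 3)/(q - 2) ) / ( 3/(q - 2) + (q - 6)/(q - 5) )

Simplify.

Numerator: -3/(q - 5) + (q + 3)/(q - 2) = (q^2 - 5*q - 9)/(q^2 - 7*q + 10)
Denominator: 3/(q - 2) + (q - 6)/(q - 5) = (q^2 - 5*q - 3)/(q^2 - 7*q + 10)
Divide: ((q^2 - 5*q - 9)/(q^2 - 7*q + 10)) · ((q^2 - 7*q + 10)/(q^2 - 5*q - 3)) = (q^2 - 5*q - 9)/(q^2 - 5*q - 3)

(q^2 - 5*q - 9)/(q^2 - 5*q - 3)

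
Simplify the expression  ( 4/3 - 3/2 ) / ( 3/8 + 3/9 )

-4/17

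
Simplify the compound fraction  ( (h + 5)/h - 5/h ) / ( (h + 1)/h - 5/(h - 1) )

Numerator: (h + 5)/h - 5/h = 1
Denominator: (h + 1)/h - 5/(h - 1) = (h^2 - 5*h - 1)/(h^2 - h)
Divide: (1) · ((h^2 - h)/(h^2 - 5*h - 1)) = (h^2 - h)/(h^2 - 5*h - 1)

(h^2 - h)/(h^2 - 5*h - 1)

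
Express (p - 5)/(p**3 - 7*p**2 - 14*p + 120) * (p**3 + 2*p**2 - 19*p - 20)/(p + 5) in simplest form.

Factor: p**3 - 7*p**2 - 14*p + 120 = (p - 6)*(p + 4)*(p - 5);  p**3 + 2*p**2 - 19*p - 20 = (p - 4)*(p + 1)*(p + 5)
Cancel the common factors (p - 5), (p + 5).

(p**2 - 3*p - 4)/(p**2 - 2*p - 24)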